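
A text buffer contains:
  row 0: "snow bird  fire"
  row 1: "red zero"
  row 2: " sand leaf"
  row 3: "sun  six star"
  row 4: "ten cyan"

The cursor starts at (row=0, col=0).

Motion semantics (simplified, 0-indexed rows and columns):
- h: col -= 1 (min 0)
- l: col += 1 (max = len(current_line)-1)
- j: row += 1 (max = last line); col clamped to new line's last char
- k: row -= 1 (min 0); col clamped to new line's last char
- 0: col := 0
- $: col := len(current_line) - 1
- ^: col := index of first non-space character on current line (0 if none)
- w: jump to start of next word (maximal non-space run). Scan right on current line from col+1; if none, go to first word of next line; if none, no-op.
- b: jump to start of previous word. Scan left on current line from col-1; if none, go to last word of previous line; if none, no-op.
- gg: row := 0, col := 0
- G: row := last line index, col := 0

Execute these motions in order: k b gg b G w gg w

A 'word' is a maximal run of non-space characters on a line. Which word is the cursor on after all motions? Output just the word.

After 1 (k): row=0 col=0 char='s'
After 2 (b): row=0 col=0 char='s'
After 3 (gg): row=0 col=0 char='s'
After 4 (b): row=0 col=0 char='s'
After 5 (G): row=4 col=0 char='t'
After 6 (w): row=4 col=4 char='c'
After 7 (gg): row=0 col=0 char='s'
After 8 (w): row=0 col=5 char='b'

Answer: bird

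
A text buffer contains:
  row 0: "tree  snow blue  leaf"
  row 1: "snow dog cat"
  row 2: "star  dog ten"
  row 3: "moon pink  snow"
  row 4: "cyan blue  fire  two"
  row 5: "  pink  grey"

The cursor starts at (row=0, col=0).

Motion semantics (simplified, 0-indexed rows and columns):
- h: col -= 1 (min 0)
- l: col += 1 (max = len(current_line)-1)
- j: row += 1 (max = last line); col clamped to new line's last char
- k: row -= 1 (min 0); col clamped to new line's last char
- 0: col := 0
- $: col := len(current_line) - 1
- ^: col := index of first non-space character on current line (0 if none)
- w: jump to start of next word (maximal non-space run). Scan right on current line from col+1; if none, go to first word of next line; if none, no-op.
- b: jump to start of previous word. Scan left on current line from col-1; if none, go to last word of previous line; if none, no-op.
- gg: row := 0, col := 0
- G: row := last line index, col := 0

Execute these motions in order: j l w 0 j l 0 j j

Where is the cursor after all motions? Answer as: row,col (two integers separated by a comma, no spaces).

After 1 (j): row=1 col=0 char='s'
After 2 (l): row=1 col=1 char='n'
After 3 (w): row=1 col=5 char='d'
After 4 (0): row=1 col=0 char='s'
After 5 (j): row=2 col=0 char='s'
After 6 (l): row=2 col=1 char='t'
After 7 (0): row=2 col=0 char='s'
After 8 (j): row=3 col=0 char='m'
After 9 (j): row=4 col=0 char='c'

Answer: 4,0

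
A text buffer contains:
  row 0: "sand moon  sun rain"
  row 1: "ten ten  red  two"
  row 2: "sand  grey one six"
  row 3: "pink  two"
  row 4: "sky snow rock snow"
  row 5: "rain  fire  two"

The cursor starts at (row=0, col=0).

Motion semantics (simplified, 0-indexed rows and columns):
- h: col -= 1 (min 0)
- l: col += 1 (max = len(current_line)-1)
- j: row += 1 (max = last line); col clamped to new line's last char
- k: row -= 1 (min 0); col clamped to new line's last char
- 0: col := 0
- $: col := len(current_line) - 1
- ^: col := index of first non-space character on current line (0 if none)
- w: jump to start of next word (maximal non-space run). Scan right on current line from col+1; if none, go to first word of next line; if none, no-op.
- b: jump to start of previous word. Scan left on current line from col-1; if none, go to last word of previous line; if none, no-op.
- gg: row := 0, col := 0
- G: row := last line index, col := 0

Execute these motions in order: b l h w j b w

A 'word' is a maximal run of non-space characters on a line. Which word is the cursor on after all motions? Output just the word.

After 1 (b): row=0 col=0 char='s'
After 2 (l): row=0 col=1 char='a'
After 3 (h): row=0 col=0 char='s'
After 4 (w): row=0 col=5 char='m'
After 5 (j): row=1 col=5 char='e'
After 6 (b): row=1 col=4 char='t'
After 7 (w): row=1 col=9 char='r'

Answer: red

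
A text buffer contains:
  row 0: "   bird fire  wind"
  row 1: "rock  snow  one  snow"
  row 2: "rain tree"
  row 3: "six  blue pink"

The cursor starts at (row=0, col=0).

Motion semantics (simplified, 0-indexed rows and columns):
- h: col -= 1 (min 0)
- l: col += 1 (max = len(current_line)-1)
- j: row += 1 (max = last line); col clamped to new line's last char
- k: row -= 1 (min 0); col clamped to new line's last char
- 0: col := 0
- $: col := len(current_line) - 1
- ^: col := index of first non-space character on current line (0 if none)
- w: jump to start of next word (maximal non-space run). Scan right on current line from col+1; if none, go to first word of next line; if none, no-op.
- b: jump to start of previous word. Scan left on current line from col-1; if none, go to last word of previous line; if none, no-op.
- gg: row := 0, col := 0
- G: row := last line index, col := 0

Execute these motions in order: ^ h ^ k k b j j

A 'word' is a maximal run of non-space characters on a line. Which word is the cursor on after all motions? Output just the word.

After 1 (^): row=0 col=3 char='b'
After 2 (h): row=0 col=2 char='_'
After 3 (^): row=0 col=3 char='b'
After 4 (k): row=0 col=3 char='b'
After 5 (k): row=0 col=3 char='b'
After 6 (b): row=0 col=3 char='b'
After 7 (j): row=1 col=3 char='k'
After 8 (j): row=2 col=3 char='n'

Answer: rain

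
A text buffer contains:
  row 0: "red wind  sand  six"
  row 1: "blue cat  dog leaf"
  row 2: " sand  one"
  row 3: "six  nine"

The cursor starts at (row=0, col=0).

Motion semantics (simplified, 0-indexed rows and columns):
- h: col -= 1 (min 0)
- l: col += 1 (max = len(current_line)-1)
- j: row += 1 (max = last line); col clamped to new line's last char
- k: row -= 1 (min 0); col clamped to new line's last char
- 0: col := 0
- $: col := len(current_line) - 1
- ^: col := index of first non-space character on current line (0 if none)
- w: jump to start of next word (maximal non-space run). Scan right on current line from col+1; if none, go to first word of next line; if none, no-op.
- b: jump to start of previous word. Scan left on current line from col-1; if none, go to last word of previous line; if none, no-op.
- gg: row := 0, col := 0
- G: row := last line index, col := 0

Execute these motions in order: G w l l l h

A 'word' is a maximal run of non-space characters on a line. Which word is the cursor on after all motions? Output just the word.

After 1 (G): row=3 col=0 char='s'
After 2 (w): row=3 col=5 char='n'
After 3 (l): row=3 col=6 char='i'
After 4 (l): row=3 col=7 char='n'
After 5 (l): row=3 col=8 char='e'
After 6 (h): row=3 col=7 char='n'

Answer: nine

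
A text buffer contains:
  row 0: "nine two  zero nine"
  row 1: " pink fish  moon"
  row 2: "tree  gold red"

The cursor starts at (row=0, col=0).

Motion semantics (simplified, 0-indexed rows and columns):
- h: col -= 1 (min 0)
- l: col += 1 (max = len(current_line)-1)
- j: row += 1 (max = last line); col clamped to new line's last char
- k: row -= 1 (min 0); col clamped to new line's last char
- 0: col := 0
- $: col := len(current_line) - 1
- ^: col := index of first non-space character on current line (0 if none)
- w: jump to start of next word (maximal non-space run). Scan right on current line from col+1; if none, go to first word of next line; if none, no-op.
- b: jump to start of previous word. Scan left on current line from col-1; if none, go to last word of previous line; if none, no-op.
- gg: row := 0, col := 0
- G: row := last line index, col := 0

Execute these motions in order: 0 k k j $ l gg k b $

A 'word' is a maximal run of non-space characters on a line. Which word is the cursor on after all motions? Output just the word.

Answer: nine

Derivation:
After 1 (0): row=0 col=0 char='n'
After 2 (k): row=0 col=0 char='n'
After 3 (k): row=0 col=0 char='n'
After 4 (j): row=1 col=0 char='_'
After 5 ($): row=1 col=15 char='n'
After 6 (l): row=1 col=15 char='n'
After 7 (gg): row=0 col=0 char='n'
After 8 (k): row=0 col=0 char='n'
After 9 (b): row=0 col=0 char='n'
After 10 ($): row=0 col=18 char='e'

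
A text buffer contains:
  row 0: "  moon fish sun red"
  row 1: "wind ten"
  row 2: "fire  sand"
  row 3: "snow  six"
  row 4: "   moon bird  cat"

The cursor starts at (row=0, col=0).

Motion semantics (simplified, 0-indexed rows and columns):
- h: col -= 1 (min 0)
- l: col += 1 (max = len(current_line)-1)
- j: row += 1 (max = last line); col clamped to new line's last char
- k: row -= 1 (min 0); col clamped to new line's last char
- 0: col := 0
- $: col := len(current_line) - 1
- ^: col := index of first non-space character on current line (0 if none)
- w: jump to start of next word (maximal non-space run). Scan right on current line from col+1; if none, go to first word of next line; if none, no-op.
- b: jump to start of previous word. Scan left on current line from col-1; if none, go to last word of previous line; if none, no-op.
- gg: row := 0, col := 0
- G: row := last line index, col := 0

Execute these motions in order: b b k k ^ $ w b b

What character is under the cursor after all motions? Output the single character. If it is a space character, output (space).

Answer: s

Derivation:
After 1 (b): row=0 col=0 char='_'
After 2 (b): row=0 col=0 char='_'
After 3 (k): row=0 col=0 char='_'
After 4 (k): row=0 col=0 char='_'
After 5 (^): row=0 col=2 char='m'
After 6 ($): row=0 col=18 char='d'
After 7 (w): row=1 col=0 char='w'
After 8 (b): row=0 col=16 char='r'
After 9 (b): row=0 col=12 char='s'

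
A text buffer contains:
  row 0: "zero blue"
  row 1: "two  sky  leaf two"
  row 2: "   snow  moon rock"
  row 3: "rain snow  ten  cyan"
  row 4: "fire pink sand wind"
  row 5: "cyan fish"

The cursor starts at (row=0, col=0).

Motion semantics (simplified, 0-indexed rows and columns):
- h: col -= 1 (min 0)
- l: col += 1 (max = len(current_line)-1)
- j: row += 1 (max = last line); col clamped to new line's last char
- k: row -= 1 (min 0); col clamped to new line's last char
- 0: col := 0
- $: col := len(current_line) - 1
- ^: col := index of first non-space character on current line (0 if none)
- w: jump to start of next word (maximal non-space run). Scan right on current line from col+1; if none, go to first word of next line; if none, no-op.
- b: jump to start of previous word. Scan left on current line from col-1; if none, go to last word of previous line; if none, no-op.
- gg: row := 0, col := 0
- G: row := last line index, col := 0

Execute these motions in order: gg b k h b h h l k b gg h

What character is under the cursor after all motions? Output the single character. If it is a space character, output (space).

Answer: z

Derivation:
After 1 (gg): row=0 col=0 char='z'
After 2 (b): row=0 col=0 char='z'
After 3 (k): row=0 col=0 char='z'
After 4 (h): row=0 col=0 char='z'
After 5 (b): row=0 col=0 char='z'
After 6 (h): row=0 col=0 char='z'
After 7 (h): row=0 col=0 char='z'
After 8 (l): row=0 col=1 char='e'
After 9 (k): row=0 col=1 char='e'
After 10 (b): row=0 col=0 char='z'
After 11 (gg): row=0 col=0 char='z'
After 12 (h): row=0 col=0 char='z'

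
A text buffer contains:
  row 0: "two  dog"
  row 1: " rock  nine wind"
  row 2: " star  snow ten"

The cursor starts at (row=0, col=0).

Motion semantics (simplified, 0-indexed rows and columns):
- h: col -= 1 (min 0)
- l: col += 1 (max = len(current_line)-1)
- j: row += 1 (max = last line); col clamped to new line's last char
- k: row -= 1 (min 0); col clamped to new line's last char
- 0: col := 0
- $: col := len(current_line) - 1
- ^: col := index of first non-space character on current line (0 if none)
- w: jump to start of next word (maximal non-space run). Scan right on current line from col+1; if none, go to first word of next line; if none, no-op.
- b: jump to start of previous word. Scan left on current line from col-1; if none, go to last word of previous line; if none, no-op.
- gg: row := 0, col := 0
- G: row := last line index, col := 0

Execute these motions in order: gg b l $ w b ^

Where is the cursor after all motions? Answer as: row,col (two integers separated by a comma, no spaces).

After 1 (gg): row=0 col=0 char='t'
After 2 (b): row=0 col=0 char='t'
After 3 (l): row=0 col=1 char='w'
After 4 ($): row=0 col=7 char='g'
After 5 (w): row=1 col=1 char='r'
After 6 (b): row=0 col=5 char='d'
After 7 (^): row=0 col=0 char='t'

Answer: 0,0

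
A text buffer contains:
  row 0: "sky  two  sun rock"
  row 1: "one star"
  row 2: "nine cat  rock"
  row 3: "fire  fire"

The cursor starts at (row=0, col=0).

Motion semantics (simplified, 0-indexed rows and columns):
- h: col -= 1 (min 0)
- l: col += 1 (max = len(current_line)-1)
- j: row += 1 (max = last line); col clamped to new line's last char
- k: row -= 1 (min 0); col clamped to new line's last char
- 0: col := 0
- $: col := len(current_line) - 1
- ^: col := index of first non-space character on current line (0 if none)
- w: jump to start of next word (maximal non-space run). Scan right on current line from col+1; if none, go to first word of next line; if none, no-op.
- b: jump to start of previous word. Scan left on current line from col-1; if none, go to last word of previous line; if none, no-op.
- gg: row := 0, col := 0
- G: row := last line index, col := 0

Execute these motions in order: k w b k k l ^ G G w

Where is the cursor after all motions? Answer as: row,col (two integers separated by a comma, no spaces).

Answer: 3,6

Derivation:
After 1 (k): row=0 col=0 char='s'
After 2 (w): row=0 col=5 char='t'
After 3 (b): row=0 col=0 char='s'
After 4 (k): row=0 col=0 char='s'
After 5 (k): row=0 col=0 char='s'
After 6 (l): row=0 col=1 char='k'
After 7 (^): row=0 col=0 char='s'
After 8 (G): row=3 col=0 char='f'
After 9 (G): row=3 col=0 char='f'
After 10 (w): row=3 col=6 char='f'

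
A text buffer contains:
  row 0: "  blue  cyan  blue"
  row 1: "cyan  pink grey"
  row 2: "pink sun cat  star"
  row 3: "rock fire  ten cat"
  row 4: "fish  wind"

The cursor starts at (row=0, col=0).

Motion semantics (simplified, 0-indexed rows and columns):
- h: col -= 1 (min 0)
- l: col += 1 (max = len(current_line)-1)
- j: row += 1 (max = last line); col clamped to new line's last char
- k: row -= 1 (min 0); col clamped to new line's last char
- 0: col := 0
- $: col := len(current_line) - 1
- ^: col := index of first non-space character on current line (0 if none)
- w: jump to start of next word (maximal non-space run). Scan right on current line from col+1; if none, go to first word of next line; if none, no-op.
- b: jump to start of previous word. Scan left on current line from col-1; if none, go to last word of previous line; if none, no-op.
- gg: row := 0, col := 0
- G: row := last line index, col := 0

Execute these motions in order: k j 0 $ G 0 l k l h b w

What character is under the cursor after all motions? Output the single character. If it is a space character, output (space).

Answer: f

Derivation:
After 1 (k): row=0 col=0 char='_'
After 2 (j): row=1 col=0 char='c'
After 3 (0): row=1 col=0 char='c'
After 4 ($): row=1 col=14 char='y'
After 5 (G): row=4 col=0 char='f'
After 6 (0): row=4 col=0 char='f'
After 7 (l): row=4 col=1 char='i'
After 8 (k): row=3 col=1 char='o'
After 9 (l): row=3 col=2 char='c'
After 10 (h): row=3 col=1 char='o'
After 11 (b): row=3 col=0 char='r'
After 12 (w): row=3 col=5 char='f'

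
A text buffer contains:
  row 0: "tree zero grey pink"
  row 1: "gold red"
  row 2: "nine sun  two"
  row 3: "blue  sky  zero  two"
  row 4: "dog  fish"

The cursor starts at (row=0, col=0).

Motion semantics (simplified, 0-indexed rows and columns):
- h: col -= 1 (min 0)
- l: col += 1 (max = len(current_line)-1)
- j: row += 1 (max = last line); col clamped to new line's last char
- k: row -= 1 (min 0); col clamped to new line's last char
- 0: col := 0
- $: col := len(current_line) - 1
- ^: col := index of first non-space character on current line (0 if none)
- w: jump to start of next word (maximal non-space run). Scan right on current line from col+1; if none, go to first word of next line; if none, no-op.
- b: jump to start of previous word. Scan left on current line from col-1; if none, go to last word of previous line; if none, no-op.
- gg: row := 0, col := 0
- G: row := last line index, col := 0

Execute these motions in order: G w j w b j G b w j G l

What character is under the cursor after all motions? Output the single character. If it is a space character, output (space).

Answer: o

Derivation:
After 1 (G): row=4 col=0 char='d'
After 2 (w): row=4 col=5 char='f'
After 3 (j): row=4 col=5 char='f'
After 4 (w): row=4 col=5 char='f'
After 5 (b): row=4 col=0 char='d'
After 6 (j): row=4 col=0 char='d'
After 7 (G): row=4 col=0 char='d'
After 8 (b): row=3 col=17 char='t'
After 9 (w): row=4 col=0 char='d'
After 10 (j): row=4 col=0 char='d'
After 11 (G): row=4 col=0 char='d'
After 12 (l): row=4 col=1 char='o'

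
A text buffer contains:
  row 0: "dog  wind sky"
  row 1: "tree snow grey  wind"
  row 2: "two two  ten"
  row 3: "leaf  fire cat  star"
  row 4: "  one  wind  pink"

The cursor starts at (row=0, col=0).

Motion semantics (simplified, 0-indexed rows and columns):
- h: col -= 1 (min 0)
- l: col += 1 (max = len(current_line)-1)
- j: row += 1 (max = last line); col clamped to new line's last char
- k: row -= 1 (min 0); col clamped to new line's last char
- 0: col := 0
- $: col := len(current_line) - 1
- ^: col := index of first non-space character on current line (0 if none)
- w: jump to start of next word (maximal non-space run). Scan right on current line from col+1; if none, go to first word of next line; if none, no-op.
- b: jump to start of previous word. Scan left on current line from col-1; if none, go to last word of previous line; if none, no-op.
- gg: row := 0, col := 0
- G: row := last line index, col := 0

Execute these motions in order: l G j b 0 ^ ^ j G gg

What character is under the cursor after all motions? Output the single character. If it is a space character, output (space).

Answer: d

Derivation:
After 1 (l): row=0 col=1 char='o'
After 2 (G): row=4 col=0 char='_'
After 3 (j): row=4 col=0 char='_'
After 4 (b): row=3 col=16 char='s'
After 5 (0): row=3 col=0 char='l'
After 6 (^): row=3 col=0 char='l'
After 7 (^): row=3 col=0 char='l'
After 8 (j): row=4 col=0 char='_'
After 9 (G): row=4 col=0 char='_'
After 10 (gg): row=0 col=0 char='d'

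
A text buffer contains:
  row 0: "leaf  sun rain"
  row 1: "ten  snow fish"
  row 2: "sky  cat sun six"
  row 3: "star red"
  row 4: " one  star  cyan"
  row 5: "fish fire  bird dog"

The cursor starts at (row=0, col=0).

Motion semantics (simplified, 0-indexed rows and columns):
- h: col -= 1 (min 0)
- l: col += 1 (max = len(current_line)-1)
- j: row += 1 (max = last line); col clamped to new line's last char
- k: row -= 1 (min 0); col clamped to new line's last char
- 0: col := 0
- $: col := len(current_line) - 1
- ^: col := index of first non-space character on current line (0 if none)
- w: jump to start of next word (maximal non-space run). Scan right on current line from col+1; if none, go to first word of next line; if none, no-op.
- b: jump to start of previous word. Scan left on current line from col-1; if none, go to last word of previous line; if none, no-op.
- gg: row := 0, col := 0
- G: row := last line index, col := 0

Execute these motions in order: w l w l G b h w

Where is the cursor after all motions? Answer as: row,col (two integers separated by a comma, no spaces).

After 1 (w): row=0 col=6 char='s'
After 2 (l): row=0 col=7 char='u'
After 3 (w): row=0 col=10 char='r'
After 4 (l): row=0 col=11 char='a'
After 5 (G): row=5 col=0 char='f'
After 6 (b): row=4 col=12 char='c'
After 7 (h): row=4 col=11 char='_'
After 8 (w): row=4 col=12 char='c'

Answer: 4,12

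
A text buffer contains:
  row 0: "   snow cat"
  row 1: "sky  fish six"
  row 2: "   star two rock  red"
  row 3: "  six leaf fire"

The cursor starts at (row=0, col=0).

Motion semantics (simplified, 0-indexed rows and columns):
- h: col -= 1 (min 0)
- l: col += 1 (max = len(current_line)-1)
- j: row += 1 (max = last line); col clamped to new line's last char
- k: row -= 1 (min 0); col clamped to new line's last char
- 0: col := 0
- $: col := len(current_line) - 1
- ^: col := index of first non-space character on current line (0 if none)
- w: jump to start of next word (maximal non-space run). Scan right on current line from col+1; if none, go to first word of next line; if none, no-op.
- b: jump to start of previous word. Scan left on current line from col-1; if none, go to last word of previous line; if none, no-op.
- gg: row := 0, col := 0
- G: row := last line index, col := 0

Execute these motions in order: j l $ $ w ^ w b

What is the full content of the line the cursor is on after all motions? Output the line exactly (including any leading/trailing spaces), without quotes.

After 1 (j): row=1 col=0 char='s'
After 2 (l): row=1 col=1 char='k'
After 3 ($): row=1 col=12 char='x'
After 4 ($): row=1 col=12 char='x'
After 5 (w): row=2 col=3 char='s'
After 6 (^): row=2 col=3 char='s'
After 7 (w): row=2 col=8 char='t'
After 8 (b): row=2 col=3 char='s'

Answer:    star two rock  red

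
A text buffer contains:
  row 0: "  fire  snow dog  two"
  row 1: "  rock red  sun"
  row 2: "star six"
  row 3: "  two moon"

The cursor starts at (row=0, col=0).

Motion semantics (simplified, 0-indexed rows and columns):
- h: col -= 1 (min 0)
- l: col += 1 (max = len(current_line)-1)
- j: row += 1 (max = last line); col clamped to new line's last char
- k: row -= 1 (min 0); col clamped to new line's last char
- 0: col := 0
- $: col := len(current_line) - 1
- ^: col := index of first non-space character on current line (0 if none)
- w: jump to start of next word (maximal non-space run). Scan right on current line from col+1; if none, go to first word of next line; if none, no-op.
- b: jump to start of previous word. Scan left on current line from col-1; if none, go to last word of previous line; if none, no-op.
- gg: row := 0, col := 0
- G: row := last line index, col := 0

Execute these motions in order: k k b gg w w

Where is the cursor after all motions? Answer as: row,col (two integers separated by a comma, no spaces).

Answer: 0,8

Derivation:
After 1 (k): row=0 col=0 char='_'
After 2 (k): row=0 col=0 char='_'
After 3 (b): row=0 col=0 char='_'
After 4 (gg): row=0 col=0 char='_'
After 5 (w): row=0 col=2 char='f'
After 6 (w): row=0 col=8 char='s'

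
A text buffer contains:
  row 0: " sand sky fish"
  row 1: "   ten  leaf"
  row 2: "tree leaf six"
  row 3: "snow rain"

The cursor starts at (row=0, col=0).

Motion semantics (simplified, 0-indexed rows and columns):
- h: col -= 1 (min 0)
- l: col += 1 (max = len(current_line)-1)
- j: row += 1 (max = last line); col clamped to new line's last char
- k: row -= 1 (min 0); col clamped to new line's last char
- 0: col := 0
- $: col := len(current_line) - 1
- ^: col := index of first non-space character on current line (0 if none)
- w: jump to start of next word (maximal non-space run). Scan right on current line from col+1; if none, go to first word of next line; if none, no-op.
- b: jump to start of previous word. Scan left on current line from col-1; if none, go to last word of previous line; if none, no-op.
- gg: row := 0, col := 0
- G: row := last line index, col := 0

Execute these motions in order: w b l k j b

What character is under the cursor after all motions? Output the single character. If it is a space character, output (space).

After 1 (w): row=0 col=1 char='s'
After 2 (b): row=0 col=1 char='s'
After 3 (l): row=0 col=2 char='a'
After 4 (k): row=0 col=2 char='a'
After 5 (j): row=1 col=2 char='_'
After 6 (b): row=0 col=10 char='f'

Answer: f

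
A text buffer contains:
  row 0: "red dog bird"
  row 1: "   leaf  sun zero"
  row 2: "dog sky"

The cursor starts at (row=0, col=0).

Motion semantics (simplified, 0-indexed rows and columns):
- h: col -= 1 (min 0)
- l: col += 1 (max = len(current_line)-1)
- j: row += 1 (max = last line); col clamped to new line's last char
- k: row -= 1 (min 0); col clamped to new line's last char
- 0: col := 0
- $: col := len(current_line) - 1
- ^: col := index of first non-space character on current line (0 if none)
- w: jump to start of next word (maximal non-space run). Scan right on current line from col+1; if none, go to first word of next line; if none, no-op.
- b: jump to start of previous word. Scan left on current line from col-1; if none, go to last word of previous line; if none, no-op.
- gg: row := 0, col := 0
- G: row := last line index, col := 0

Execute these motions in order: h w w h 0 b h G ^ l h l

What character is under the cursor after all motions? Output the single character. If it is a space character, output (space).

After 1 (h): row=0 col=0 char='r'
After 2 (w): row=0 col=4 char='d'
After 3 (w): row=0 col=8 char='b'
After 4 (h): row=0 col=7 char='_'
After 5 (0): row=0 col=0 char='r'
After 6 (b): row=0 col=0 char='r'
After 7 (h): row=0 col=0 char='r'
After 8 (G): row=2 col=0 char='d'
After 9 (^): row=2 col=0 char='d'
After 10 (l): row=2 col=1 char='o'
After 11 (h): row=2 col=0 char='d'
After 12 (l): row=2 col=1 char='o'

Answer: o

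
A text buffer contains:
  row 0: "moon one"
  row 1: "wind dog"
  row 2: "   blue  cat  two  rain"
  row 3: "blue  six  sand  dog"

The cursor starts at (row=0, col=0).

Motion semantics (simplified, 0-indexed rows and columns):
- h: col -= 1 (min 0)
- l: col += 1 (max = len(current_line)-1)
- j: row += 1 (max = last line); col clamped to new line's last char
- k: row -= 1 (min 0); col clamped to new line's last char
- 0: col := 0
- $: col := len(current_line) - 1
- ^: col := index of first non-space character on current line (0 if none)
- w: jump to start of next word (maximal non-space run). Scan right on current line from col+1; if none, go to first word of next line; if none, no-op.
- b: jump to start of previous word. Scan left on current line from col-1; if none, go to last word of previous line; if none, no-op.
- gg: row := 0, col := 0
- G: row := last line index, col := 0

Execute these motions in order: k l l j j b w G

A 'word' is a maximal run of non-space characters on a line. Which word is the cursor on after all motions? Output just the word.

After 1 (k): row=0 col=0 char='m'
After 2 (l): row=0 col=1 char='o'
After 3 (l): row=0 col=2 char='o'
After 4 (j): row=1 col=2 char='n'
After 5 (j): row=2 col=2 char='_'
After 6 (b): row=1 col=5 char='d'
After 7 (w): row=2 col=3 char='b'
After 8 (G): row=3 col=0 char='b'

Answer: blue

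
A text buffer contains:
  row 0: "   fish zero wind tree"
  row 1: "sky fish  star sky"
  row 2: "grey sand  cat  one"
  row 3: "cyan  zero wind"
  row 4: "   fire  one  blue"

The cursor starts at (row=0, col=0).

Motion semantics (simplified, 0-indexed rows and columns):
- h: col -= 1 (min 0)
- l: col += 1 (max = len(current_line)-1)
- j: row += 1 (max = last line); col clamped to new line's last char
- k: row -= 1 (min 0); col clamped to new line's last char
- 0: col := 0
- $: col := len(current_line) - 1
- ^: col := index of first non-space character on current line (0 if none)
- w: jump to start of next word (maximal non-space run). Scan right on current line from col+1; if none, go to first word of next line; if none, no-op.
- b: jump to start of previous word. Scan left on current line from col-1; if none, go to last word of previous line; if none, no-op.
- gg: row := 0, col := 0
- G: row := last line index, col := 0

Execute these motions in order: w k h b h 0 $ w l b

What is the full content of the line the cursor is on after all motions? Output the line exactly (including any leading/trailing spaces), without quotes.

Answer: sky fish  star sky

Derivation:
After 1 (w): row=0 col=3 char='f'
After 2 (k): row=0 col=3 char='f'
After 3 (h): row=0 col=2 char='_'
After 4 (b): row=0 col=2 char='_'
After 5 (h): row=0 col=1 char='_'
After 6 (0): row=0 col=0 char='_'
After 7 ($): row=0 col=21 char='e'
After 8 (w): row=1 col=0 char='s'
After 9 (l): row=1 col=1 char='k'
After 10 (b): row=1 col=0 char='s'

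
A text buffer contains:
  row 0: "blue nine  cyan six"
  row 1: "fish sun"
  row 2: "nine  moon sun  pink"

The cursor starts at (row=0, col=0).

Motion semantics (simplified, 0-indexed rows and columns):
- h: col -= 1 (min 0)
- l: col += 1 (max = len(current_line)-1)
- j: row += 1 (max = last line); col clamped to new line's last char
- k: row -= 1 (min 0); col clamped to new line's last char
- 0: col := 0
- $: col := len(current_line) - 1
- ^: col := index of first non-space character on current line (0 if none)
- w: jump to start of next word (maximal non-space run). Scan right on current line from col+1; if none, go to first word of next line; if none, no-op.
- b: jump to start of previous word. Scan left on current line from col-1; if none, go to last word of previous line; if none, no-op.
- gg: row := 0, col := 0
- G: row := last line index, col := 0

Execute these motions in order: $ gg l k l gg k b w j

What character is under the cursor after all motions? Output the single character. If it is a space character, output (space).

Answer: s

Derivation:
After 1 ($): row=0 col=18 char='x'
After 2 (gg): row=0 col=0 char='b'
After 3 (l): row=0 col=1 char='l'
After 4 (k): row=0 col=1 char='l'
After 5 (l): row=0 col=2 char='u'
After 6 (gg): row=0 col=0 char='b'
After 7 (k): row=0 col=0 char='b'
After 8 (b): row=0 col=0 char='b'
After 9 (w): row=0 col=5 char='n'
After 10 (j): row=1 col=5 char='s'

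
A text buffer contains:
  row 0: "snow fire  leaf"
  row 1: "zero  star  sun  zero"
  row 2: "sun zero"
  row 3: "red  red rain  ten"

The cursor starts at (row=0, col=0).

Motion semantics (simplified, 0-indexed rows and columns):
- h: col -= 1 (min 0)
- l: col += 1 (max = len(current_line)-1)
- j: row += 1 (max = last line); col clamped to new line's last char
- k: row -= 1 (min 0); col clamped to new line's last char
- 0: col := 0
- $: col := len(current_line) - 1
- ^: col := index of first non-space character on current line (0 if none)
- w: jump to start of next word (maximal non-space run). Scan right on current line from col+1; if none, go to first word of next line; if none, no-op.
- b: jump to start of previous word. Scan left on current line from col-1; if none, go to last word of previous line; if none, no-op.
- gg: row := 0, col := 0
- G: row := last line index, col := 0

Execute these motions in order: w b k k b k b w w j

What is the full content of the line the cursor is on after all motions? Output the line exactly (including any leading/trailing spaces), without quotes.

After 1 (w): row=0 col=5 char='f'
After 2 (b): row=0 col=0 char='s'
After 3 (k): row=0 col=0 char='s'
After 4 (k): row=0 col=0 char='s'
After 5 (b): row=0 col=0 char='s'
After 6 (k): row=0 col=0 char='s'
After 7 (b): row=0 col=0 char='s'
After 8 (w): row=0 col=5 char='f'
After 9 (w): row=0 col=11 char='l'
After 10 (j): row=1 col=11 char='_'

Answer: zero  star  sun  zero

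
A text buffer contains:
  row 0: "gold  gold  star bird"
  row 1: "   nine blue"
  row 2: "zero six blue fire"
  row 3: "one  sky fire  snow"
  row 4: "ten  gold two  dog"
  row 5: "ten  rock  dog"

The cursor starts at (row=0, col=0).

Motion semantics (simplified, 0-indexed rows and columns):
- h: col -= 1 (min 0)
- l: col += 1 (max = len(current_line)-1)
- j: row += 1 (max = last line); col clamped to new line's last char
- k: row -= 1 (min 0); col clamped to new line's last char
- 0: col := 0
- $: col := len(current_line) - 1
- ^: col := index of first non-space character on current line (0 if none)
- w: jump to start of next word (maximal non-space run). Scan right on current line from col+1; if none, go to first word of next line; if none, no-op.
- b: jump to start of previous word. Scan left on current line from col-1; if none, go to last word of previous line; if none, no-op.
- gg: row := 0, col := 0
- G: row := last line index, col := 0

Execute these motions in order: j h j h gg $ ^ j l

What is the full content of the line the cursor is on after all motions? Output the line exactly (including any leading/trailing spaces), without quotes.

After 1 (j): row=1 col=0 char='_'
After 2 (h): row=1 col=0 char='_'
After 3 (j): row=2 col=0 char='z'
After 4 (h): row=2 col=0 char='z'
After 5 (gg): row=0 col=0 char='g'
After 6 ($): row=0 col=20 char='d'
After 7 (^): row=0 col=0 char='g'
After 8 (j): row=1 col=0 char='_'
After 9 (l): row=1 col=1 char='_'

Answer:    nine blue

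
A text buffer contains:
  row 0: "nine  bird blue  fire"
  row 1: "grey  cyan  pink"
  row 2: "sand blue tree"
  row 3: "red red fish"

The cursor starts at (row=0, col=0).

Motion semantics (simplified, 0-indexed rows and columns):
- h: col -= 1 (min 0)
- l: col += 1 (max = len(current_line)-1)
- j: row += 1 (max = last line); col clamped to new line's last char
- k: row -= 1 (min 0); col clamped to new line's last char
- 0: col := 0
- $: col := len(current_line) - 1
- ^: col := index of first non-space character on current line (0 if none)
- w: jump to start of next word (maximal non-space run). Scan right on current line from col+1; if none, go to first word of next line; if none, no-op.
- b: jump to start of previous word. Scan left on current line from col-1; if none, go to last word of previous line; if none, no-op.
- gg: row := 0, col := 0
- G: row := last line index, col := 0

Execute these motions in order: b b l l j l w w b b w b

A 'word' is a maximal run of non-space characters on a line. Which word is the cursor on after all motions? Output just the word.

After 1 (b): row=0 col=0 char='n'
After 2 (b): row=0 col=0 char='n'
After 3 (l): row=0 col=1 char='i'
After 4 (l): row=0 col=2 char='n'
After 5 (j): row=1 col=2 char='e'
After 6 (l): row=1 col=3 char='y'
After 7 (w): row=1 col=6 char='c'
After 8 (w): row=1 col=12 char='p'
After 9 (b): row=1 col=6 char='c'
After 10 (b): row=1 col=0 char='g'
After 11 (w): row=1 col=6 char='c'
After 12 (b): row=1 col=0 char='g'

Answer: grey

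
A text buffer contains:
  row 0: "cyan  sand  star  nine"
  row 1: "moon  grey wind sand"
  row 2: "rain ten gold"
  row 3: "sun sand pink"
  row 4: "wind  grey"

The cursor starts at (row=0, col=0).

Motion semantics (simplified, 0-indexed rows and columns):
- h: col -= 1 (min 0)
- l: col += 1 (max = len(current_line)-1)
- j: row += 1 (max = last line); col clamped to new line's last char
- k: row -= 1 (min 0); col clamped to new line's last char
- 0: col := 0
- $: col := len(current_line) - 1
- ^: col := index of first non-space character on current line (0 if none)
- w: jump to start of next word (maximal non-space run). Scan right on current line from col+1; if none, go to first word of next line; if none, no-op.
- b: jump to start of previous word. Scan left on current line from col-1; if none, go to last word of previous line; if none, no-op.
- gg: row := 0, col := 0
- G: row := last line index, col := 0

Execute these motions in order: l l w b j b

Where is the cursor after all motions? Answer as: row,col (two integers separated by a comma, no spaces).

After 1 (l): row=0 col=1 char='y'
After 2 (l): row=0 col=2 char='a'
After 3 (w): row=0 col=6 char='s'
After 4 (b): row=0 col=0 char='c'
After 5 (j): row=1 col=0 char='m'
After 6 (b): row=0 col=18 char='n'

Answer: 0,18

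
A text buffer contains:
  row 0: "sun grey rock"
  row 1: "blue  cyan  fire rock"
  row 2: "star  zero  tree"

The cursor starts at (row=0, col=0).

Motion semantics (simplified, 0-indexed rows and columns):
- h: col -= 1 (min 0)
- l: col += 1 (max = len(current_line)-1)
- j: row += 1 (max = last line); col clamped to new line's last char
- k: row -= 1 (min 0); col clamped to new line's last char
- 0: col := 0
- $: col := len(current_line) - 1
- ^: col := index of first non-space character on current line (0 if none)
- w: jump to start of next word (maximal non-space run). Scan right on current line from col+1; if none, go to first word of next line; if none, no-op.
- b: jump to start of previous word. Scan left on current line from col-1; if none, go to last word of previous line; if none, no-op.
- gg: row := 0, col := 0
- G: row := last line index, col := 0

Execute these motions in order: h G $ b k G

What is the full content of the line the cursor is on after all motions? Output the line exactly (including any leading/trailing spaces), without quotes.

After 1 (h): row=0 col=0 char='s'
After 2 (G): row=2 col=0 char='s'
After 3 ($): row=2 col=15 char='e'
After 4 (b): row=2 col=12 char='t'
After 5 (k): row=1 col=12 char='f'
After 6 (G): row=2 col=0 char='s'

Answer: star  zero  tree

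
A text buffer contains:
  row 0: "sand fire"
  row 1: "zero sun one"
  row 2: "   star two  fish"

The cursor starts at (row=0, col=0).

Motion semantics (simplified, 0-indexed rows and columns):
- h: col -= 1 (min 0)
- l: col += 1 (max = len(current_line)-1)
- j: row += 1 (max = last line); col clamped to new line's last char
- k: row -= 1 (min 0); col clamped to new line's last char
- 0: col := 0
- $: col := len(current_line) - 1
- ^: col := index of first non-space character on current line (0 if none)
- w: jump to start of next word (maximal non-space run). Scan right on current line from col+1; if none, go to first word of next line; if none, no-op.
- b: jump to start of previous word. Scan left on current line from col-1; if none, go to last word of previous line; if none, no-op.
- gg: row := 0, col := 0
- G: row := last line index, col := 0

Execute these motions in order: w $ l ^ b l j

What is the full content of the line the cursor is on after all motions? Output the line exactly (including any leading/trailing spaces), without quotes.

Answer: zero sun one

Derivation:
After 1 (w): row=0 col=5 char='f'
After 2 ($): row=0 col=8 char='e'
After 3 (l): row=0 col=8 char='e'
After 4 (^): row=0 col=0 char='s'
After 5 (b): row=0 col=0 char='s'
After 6 (l): row=0 col=1 char='a'
After 7 (j): row=1 col=1 char='e'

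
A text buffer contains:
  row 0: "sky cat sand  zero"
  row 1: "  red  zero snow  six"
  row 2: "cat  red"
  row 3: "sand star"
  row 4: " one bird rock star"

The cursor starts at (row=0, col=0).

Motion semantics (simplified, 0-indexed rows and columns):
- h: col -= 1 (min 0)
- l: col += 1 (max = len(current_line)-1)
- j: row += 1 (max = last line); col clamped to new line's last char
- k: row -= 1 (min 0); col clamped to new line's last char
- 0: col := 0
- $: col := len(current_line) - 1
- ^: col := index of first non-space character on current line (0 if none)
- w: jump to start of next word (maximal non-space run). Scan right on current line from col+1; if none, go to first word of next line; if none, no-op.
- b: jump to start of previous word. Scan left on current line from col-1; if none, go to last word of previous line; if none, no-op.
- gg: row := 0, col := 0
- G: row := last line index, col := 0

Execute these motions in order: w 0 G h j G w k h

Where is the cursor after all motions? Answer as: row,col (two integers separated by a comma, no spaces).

After 1 (w): row=0 col=4 char='c'
After 2 (0): row=0 col=0 char='s'
After 3 (G): row=4 col=0 char='_'
After 4 (h): row=4 col=0 char='_'
After 5 (j): row=4 col=0 char='_'
After 6 (G): row=4 col=0 char='_'
After 7 (w): row=4 col=1 char='o'
After 8 (k): row=3 col=1 char='a'
After 9 (h): row=3 col=0 char='s'

Answer: 3,0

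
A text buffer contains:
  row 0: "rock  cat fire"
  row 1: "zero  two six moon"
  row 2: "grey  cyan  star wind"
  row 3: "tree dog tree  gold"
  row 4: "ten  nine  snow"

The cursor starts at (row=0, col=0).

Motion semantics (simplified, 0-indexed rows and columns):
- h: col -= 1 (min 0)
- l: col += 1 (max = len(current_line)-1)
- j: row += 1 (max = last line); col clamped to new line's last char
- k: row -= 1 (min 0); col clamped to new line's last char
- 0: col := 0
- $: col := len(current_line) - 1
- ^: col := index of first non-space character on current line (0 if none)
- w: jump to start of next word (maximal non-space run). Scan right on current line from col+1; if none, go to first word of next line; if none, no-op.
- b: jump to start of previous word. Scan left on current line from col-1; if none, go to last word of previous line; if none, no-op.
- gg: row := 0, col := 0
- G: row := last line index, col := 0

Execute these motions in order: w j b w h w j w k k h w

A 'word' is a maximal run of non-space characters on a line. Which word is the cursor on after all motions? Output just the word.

Answer: zero

Derivation:
After 1 (w): row=0 col=6 char='c'
After 2 (j): row=1 col=6 char='t'
After 3 (b): row=1 col=0 char='z'
After 4 (w): row=1 col=6 char='t'
After 5 (h): row=1 col=5 char='_'
After 6 (w): row=1 col=6 char='t'
After 7 (j): row=2 col=6 char='c'
After 8 (w): row=2 col=12 char='s'
After 9 (k): row=1 col=12 char='x'
After 10 (k): row=0 col=12 char='r'
After 11 (h): row=0 col=11 char='i'
After 12 (w): row=1 col=0 char='z'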